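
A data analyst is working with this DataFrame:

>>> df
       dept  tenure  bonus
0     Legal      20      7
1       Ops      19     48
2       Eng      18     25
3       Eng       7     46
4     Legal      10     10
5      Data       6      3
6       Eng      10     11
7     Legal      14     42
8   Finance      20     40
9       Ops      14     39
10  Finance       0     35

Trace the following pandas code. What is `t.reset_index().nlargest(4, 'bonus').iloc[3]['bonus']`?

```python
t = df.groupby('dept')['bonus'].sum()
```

59

group by dept, sum of bonus:
dept
Data        3
Eng        82
Finance    75
Legal      59
Ops        87
Name: bonus, dtype: int64
reset_index():
      dept  bonus
0     Data      3
1      Eng     82
2  Finance     75
3    Legal     59
4      Ops     87
take 4 rows with largest bonus:
      dept  bonus
4      Ops     87
1      Eng     82
2  Finance     75
3    Legal     59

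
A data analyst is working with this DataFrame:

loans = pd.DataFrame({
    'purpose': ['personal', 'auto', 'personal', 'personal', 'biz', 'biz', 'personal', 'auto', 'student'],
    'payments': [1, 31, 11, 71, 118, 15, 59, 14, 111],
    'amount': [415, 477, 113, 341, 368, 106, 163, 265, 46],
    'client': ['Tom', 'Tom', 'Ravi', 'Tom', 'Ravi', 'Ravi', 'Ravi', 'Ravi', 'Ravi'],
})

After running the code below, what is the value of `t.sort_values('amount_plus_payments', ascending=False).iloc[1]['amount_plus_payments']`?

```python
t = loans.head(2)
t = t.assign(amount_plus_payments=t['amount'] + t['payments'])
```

416

take first 2 rows:
    purpose  payments  amount client
0  personal         1     415    Tom
1      auto        31     477    Tom
add column amount_plus_payments = t['amount'] + t['payments']:
    purpose  payments  amount client  amount_plus_payments
0  personal         1     415    Tom                   416
1      auto        31     477    Tom                   508
sort by amount_plus_payments descending:
    purpose  payments  amount client  amount_plus_payments
1      auto        31     477    Tom                   508
0  personal         1     415    Tom                   416
Reading off the value at position 1, column 'amount_plus_payments', we get 416.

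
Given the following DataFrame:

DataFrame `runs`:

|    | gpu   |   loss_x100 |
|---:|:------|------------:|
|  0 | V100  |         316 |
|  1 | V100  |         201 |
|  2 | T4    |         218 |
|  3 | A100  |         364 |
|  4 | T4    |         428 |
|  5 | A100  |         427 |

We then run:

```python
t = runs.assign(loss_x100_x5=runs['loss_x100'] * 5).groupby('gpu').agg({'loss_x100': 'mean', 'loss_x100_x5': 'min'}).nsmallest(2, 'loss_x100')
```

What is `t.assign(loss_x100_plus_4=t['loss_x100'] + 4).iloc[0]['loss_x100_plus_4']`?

add column loss_x100_x5 = runs['loss_x100'] * 5:
    gpu  loss_x100  loss_x100_x5
0  V100        316          1580
1  V100        201          1005
2    T4        218          1090
3  A100        364          1820
4    T4        428          2140
5  A100        427          2135
group by gpu: mean(loss_x100), min(loss_x100_x5):
      loss_x100  loss_x100_x5
gpu                          
A100      395.5          1820
T4        323.0          1090
V100      258.5          1005
take 2 rows with smallest loss_x100:
      loss_x100  loss_x100_x5
gpu                          
V100      258.5          1005
T4        323.0          1090
add column loss_x100_plus_4 = t['loss_x100'] + 4:
      loss_x100  loss_x100_x5  loss_x100_plus_4
gpu                                            
V100      258.5          1005             262.5
T4        323.0          1090             327.0

262.5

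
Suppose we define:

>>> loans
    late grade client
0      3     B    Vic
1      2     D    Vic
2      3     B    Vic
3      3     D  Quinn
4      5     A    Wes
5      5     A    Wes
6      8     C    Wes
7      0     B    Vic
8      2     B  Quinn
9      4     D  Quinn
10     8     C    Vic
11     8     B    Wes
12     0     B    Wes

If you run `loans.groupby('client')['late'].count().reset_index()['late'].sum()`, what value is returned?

group by client, count of late:
client
Quinn    3
Vic      5
Wes      5
Name: late, dtype: int64
reset_index():
  client  late
0  Quinn     3
1    Vic     5
2    Wes     5
So sum() = 13.

13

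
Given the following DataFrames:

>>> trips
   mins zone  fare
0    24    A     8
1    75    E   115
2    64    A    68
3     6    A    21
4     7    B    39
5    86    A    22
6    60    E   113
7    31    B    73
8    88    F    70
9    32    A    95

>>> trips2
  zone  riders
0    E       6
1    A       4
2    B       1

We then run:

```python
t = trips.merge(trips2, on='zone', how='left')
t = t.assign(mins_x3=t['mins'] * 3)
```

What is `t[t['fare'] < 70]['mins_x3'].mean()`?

merge on 'zone' (how='left') → 10 rows:
   mins zone  fare  riders
0    24    A     8     4.0
1    75    E   115     6.0
2    64    A    68     4.0
3     6    A    21     4.0
4     7    B    39     1.0
5    86    A    22     4.0
6    60    E   113     6.0
7    31    B    73     1.0
8    88    F    70     NaN
9    32    A    95     4.0
add column mins_x3 = t['mins'] * 3:
   mins zone  fare  riders  mins_x3
0    24    A     8     4.0       72
1    75    E   115     6.0      225
2    64    A    68     4.0      192
3     6    A    21     4.0       18
4     7    B    39     1.0       21
5    86    A    22     4.0      258
6    60    E   113     6.0      180
7    31    B    73     1.0       93
8    88    F    70     NaN      264
9    32    A    95     4.0       96
filter rows where fare < 70:
   mins zone  fare  riders  mins_x3
0    24    A     8     4.0       72
2    64    A    68     4.0      192
3     6    A    21     4.0       18
4     7    B    39     1.0       21
5    86    A    22     4.0      258
Taking the mean of column 'mins_x3' gives 112.2.

112.2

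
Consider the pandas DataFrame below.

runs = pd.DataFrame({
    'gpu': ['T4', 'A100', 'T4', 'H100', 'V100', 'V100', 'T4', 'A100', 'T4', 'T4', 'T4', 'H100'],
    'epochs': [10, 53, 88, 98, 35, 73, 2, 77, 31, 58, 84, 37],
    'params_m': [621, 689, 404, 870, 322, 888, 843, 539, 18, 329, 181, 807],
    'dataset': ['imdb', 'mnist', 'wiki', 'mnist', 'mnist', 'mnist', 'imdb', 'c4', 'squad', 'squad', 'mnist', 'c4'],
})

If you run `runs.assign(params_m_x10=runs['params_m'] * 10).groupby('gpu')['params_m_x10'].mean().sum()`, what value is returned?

add column params_m_x10 = runs['params_m'] * 10:
     gpu  epochs  params_m dataset  params_m_x10
0     T4      10       621    imdb          6210
1   A100      53       689   mnist          6890
2     T4      88       404    wiki          4040
3   H100      98       870   mnist          8700
4   V100      35       322   mnist          3220
5   V100      73       888   mnist          8880
6     T4       2       843    imdb          8430
7   A100      77       539      c4          5390
8     T4      31        18   squad           180
9     T4      58       329   squad          3290
10    T4      84       181   mnist          1810
11  H100      37       807      c4          8070
group by gpu, mean of params_m_x10:
gpu
A100    6140.000000
H100    8385.000000
T4      3993.333333
V100    6050.000000
Name: params_m_x10, dtype: float64
Hence 24568.3333333.

24568.3333333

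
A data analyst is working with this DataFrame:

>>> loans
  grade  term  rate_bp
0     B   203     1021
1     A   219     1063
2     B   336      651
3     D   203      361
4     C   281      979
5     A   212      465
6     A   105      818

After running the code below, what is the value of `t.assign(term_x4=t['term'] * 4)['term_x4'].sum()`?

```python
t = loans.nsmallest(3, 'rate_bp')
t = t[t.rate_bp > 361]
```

take 3 rows with smallest rate_bp:
  grade  term  rate_bp
3     D   203      361
5     A   212      465
2     B   336      651
filter rows where rate_bp > 361:
  grade  term  rate_bp
5     A   212      465
2     B   336      651
add column term_x4 = t['term'] * 4:
  grade  term  rate_bp  term_x4
5     A   212      465      848
2     B   336      651     1344
Finally, sum of column 'term_x4' = 2192.

2192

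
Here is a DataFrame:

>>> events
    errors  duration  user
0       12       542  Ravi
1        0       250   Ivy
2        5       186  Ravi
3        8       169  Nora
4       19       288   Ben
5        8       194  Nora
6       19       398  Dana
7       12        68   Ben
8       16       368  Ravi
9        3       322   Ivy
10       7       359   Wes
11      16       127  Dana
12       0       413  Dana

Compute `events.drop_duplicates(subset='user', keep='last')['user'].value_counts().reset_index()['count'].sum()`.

drop duplicate user (keep=last):
    errors  duration  user
5        8       194  Nora
7       12        68   Ben
8       16       368  Ravi
9        3       322   Ivy
10       7       359   Wes
12       0       413  Dana
value_counts of user:
user
Nora    1
Ben     1
Ravi    1
Ivy     1
Wes     1
Dana    1
Name: count, dtype: int64
reset_index():
   user  count
0  Nora      1
1   Ben      1
2  Ravi      1
3   Ivy      1
4   Wes      1
5  Dana      1
sum of column 'count' → 6

6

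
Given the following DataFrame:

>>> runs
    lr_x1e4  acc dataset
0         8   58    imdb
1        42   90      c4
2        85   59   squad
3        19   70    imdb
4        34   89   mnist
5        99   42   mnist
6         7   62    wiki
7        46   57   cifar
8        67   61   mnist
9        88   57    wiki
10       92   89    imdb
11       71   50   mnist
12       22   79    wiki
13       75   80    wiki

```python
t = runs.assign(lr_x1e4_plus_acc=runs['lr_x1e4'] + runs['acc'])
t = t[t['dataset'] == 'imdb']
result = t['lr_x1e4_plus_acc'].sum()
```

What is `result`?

add column lr_x1e4_plus_acc = runs['lr_x1e4'] + runs['acc']:
    lr_x1e4  acc dataset  lr_x1e4_plus_acc
0         8   58    imdb                66
1        42   90      c4               132
2        85   59   squad               144
3        19   70    imdb                89
4        34   89   mnist               123
5        99   42   mnist               141
6         7   62    wiki                69
7        46   57   cifar               103
8        67   61   mnist               128
9        88   57    wiki               145
10       92   89    imdb               181
11       71   50   mnist               121
12       22   79    wiki               101
13       75   80    wiki               155
filter rows where dataset == 'imdb':
    lr_x1e4  acc dataset  lr_x1e4_plus_acc
0         8   58    imdb                66
3        19   70    imdb                89
10       92   89    imdb               181

336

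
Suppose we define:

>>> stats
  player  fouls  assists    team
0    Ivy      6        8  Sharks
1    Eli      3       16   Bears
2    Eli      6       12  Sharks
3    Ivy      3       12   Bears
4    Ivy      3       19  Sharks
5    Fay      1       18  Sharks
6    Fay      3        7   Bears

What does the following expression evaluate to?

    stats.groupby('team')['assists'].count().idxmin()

group by team, count of assists:
team
Bears     3
Sharks    4
Name: assists, dtype: int64

Bears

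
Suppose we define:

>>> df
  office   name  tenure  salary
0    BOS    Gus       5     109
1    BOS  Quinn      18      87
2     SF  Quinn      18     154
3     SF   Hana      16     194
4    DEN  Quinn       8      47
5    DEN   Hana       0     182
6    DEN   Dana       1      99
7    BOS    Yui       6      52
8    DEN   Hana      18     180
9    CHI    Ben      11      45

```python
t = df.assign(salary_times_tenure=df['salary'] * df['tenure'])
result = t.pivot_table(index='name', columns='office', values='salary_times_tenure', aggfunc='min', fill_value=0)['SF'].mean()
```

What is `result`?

979.333333333

add column salary_times_tenure = df['salary'] * df['tenure']:
  office   name  tenure  salary  salary_times_tenure
0    BOS    Gus       5     109                  545
1    BOS  Quinn      18      87                 1566
2     SF  Quinn      18     154                 2772
3     SF   Hana      16     194                 3104
4    DEN  Quinn       8      47                  376
5    DEN   Hana       0     182                    0
6    DEN   Dana       1      99                   99
7    BOS    Yui       6      52                  312
8    DEN   Hana      18     180                 3240
9    CHI    Ben      11      45                  495
pivot: rows=name, cols=office, min(salary_times_tenure):
office   BOS  CHI  DEN    SF
name                        
Ben        0  495    0     0
Dana       0    0   99     0
Gus      545    0    0     0
Hana       0    0    0  3104
Quinn   1566    0  376  2772
Yui      312    0    0     0
Then the mean of column 'SF': 979.333333333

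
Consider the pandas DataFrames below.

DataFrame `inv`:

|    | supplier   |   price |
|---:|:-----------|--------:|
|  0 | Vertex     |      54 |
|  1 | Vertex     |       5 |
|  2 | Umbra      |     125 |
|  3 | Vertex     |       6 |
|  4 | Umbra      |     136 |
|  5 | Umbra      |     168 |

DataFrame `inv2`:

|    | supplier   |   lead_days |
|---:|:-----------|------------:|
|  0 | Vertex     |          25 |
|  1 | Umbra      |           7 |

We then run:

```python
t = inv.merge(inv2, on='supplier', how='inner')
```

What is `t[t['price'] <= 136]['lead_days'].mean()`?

17.8

merge on 'supplier' (how='inner') → 6 rows:
  supplier  price  lead_days
0   Vertex     54         25
1   Vertex      5         25
2    Umbra    125          7
3   Vertex      6         25
4    Umbra    136          7
5    Umbra    168          7
filter rows where price <= 136:
  supplier  price  lead_days
0   Vertex     54         25
1   Vertex      5         25
2    Umbra    125          7
3   Vertex      6         25
4    Umbra    136          7
Reading off the mean of column 'lead_days', we get 17.8.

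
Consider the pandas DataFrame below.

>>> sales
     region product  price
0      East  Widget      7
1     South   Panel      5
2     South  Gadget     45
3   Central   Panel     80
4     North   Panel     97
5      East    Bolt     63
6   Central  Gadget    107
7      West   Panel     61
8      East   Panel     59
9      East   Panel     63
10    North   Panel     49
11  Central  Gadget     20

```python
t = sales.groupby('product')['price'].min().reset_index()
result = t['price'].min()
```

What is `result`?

5

group by product, min of price:
product
Bolt      63
Gadget    20
Panel      5
Widget     7
Name: price, dtype: int64
reset_index():
  product  price
0    Bolt     63
1  Gadget     20
2   Panel      5
3  Widget      7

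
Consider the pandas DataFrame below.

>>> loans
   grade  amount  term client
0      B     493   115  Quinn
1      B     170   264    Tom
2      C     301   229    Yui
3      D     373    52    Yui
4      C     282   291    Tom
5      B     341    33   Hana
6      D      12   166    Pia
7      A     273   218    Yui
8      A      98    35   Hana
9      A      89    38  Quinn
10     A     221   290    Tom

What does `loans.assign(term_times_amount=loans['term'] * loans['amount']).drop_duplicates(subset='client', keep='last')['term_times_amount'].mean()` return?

add column term_times_amount = loans['term'] * loans['amount']:
   grade  amount  term client  term_times_amount
0      B     493   115  Quinn              56695
1      B     170   264    Tom              44880
2      C     301   229    Yui              68929
3      D     373    52    Yui              19396
4      C     282   291    Tom              82062
5      B     341    33   Hana              11253
6      D      12   166    Pia               1992
7      A     273   218    Yui              59514
8      A      98    35   Hana               3430
9      A      89    38  Quinn               3382
10     A     221   290    Tom              64090
drop duplicate client (keep=last):
   grade  amount  term client  term_times_amount
6      D      12   166    Pia               1992
7      A     273   218    Yui              59514
8      A      98    35   Hana               3430
9      A      89    38  Quinn               3382
10     A     221   290    Tom              64090

26481.6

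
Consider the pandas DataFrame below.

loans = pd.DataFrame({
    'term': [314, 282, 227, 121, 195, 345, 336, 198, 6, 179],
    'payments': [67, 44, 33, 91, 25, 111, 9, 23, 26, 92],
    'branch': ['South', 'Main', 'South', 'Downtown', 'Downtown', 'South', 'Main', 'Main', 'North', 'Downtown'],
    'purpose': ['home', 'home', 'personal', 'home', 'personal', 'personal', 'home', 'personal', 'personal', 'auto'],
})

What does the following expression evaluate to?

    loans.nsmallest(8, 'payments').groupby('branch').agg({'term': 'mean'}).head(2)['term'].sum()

430.0

take 8 rows with smallest payments:
   term  payments    branch   purpose
6   336         9      Main      home
7   198        23      Main  personal
4   195        25  Downtown  personal
8     6        26     North  personal
2   227        33     South  personal
1   282        44      Main      home
0   314        67     South      home
3   121        91  Downtown      home
group by branch, mean of term:
           term
branch         
Downtown  158.0
Main      272.0
North       6.0
South     270.5
take first 2 rows:
           term
branch         
Downtown  158.0
Main      272.0
Reading off the sum of column 'term', we get 430.0.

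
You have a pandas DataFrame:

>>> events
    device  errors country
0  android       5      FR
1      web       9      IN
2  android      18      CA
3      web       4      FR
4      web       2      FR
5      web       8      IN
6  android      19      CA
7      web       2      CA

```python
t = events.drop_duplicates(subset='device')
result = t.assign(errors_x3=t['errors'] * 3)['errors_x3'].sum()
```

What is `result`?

42

drop duplicate device (keep=first):
    device  errors country
0  android       5      FR
1      web       9      IN
add column errors_x3 = t['errors'] * 3:
    device  errors country  errors_x3
0  android       5      FR         15
1      web       9      IN         27
Taking the sum of column 'errors_x3' gives 42.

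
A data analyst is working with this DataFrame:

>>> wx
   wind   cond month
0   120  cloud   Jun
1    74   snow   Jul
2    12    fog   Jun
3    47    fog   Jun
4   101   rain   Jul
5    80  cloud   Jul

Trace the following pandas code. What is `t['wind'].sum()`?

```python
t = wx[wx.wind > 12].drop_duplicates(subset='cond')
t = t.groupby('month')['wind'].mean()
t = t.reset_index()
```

171.0

filter rows where wind > 12:
   wind   cond month
0   120  cloud   Jun
1    74   snow   Jul
3    47    fog   Jun
4   101   rain   Jul
5    80  cloud   Jul
drop duplicate cond (keep=first):
   wind   cond month
0   120  cloud   Jun
1    74   snow   Jul
3    47    fog   Jun
4   101   rain   Jul
group by month, mean of wind:
month
Jul    87.5
Jun    83.5
Name: wind, dtype: float64
reset_index():
  month  wind
0   Jul  87.5
1   Jun  83.5
So sum() = 171.0.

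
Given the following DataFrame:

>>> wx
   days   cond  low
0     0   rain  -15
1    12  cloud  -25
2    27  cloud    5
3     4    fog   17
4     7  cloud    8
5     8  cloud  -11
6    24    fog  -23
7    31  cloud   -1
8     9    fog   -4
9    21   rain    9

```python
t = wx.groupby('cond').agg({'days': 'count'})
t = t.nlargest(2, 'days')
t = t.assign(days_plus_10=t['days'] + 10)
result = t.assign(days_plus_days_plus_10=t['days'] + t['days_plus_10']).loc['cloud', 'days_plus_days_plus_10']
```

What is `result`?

group by cond, count of days:
       days
cond       
cloud     5
fog       3
rain      2
take 2 rows with largest days:
       days
cond       
cloud     5
fog       3
add column days_plus_10 = t['days'] + 10:
       days  days_plus_10
cond                     
cloud     5            15
fog       3            13
add column days_plus_days_plus_10 = t['days'] + t['days_plus_10']:
       days  days_plus_10  days_plus_days_plus_10
cond                                             
cloud     5            15                      20
fog       3            13                      16
Then the value at row 'cloud', column 'days_plus_days_plus_10': 20

20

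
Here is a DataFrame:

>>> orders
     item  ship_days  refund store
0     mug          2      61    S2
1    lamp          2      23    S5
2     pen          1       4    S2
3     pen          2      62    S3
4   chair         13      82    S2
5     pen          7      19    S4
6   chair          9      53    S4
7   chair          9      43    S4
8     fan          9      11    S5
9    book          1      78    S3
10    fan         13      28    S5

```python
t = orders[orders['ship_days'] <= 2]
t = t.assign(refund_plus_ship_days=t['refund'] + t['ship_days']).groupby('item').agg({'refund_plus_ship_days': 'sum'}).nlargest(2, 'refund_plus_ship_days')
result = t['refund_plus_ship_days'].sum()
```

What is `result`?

148

filter rows where ship_days <= 2:
   item  ship_days  refund store
0   mug          2      61    S2
1  lamp          2      23    S5
2   pen          1       4    S2
3   pen          2      62    S3
9  book          1      78    S3
add column refund_plus_ship_days = t['refund'] + t['ship_days']:
   item  ship_days  refund store  refund_plus_ship_days
0   mug          2      61    S2                     63
1  lamp          2      23    S5                     25
2   pen          1       4    S2                      5
3   pen          2      62    S3                     64
9  book          1      78    S3                     79
group by item, sum of refund_plus_ship_days:
      refund_plus_ship_days
item                       
book                     79
lamp                     25
mug                      63
pen                      69
take 2 rows with largest refund_plus_ship_days:
      refund_plus_ship_days
item                       
book                     79
pen                      69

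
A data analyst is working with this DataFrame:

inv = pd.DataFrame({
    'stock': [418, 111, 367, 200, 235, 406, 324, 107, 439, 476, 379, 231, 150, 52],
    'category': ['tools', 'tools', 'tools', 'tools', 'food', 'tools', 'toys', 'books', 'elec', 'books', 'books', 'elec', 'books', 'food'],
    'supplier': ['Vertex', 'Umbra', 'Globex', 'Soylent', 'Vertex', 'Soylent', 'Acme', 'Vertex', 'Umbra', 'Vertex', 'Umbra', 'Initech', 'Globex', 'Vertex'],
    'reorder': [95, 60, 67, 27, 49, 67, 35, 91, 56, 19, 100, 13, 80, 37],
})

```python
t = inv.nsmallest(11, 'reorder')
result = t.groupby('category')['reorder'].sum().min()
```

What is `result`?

take 11 rows with smallest reorder:
    stock category supplier  reorder
11    231     elec  Initech       13
9     476    books   Vertex       19
3     200    tools  Soylent       27
6     324     toys     Acme       35
13     52     food   Vertex       37
4     235     food   Vertex       49
8     439     elec    Umbra       56
1     111    tools    Umbra       60
2     367    tools   Globex       67
5     406    tools  Soylent       67
12    150    books   Globex       80
group by category, sum of reorder:
category
books     99
elec      69
food      86
tools    221
toys      35
Name: reorder, dtype: int64
Taking the min of the resulting series gives 35.

35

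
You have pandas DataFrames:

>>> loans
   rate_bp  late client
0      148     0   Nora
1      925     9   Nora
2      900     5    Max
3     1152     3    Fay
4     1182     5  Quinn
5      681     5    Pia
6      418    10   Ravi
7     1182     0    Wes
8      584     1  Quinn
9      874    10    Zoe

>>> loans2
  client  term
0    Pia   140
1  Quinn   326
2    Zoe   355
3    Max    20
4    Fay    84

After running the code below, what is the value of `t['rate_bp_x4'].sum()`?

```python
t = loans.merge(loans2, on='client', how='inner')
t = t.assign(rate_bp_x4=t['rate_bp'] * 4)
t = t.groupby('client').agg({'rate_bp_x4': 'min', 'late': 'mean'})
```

16764

merge on 'client' (how='inner') → 6 rows:
   rate_bp  late client  term
0      900     5    Max    20
1     1152     3    Fay    84
2     1182     5  Quinn   326
3      681     5    Pia   140
4      584     1  Quinn   326
5      874    10    Zoe   355
add column rate_bp_x4 = t['rate_bp'] * 4:
   rate_bp  late client  term  rate_bp_x4
0      900     5    Max    20        3600
1     1152     3    Fay    84        4608
2     1182     5  Quinn   326        4728
3      681     5    Pia   140        2724
4      584     1  Quinn   326        2336
5      874    10    Zoe   355        3496
group by client: min(rate_bp_x4), mean(late):
        rate_bp_x4  late
client                  
Fay           4608   3.0
Max           3600   5.0
Pia           2724   5.0
Quinn         2336   3.0
Zoe           3496  10.0
So sum() = 16764.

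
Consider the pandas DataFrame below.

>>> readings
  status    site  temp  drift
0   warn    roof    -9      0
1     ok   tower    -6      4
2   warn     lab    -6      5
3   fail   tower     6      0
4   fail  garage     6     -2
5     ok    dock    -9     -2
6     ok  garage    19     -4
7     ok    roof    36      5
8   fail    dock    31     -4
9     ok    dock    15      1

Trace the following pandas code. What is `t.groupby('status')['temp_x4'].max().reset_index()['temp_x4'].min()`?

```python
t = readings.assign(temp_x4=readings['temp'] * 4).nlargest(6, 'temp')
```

add column temp_x4 = readings['temp'] * 4:
  status    site  temp  drift  temp_x4
0   warn    roof    -9      0      -36
1     ok   tower    -6      4      -24
2   warn     lab    -6      5      -24
3   fail   tower     6      0       24
4   fail  garage     6     -2       24
5     ok    dock    -9     -2      -36
6     ok  garage    19     -4       76
7     ok    roof    36      5      144
8   fail    dock    31     -4      124
9     ok    dock    15      1       60
take 6 rows with largest temp:
  status    site  temp  drift  temp_x4
7     ok    roof    36      5      144
8   fail    dock    31     -4      124
6     ok  garage    19     -4       76
9     ok    dock    15      1       60
3   fail   tower     6      0       24
4   fail  garage     6     -2       24
group by status, max of temp_x4:
status
fail    124
ok      144
Name: temp_x4, dtype: int64
reset_index():
  status  temp_x4
0   fail      124
1     ok      144
Hence 124.

124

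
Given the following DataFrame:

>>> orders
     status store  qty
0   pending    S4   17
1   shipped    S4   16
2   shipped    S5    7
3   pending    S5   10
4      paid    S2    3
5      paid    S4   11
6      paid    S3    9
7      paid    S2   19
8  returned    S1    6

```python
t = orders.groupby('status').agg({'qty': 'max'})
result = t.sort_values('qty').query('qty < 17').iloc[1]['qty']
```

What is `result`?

16

group by status, max of qty:
          qty
status       
paid       19
pending    17
returned    6
shipped    16
sort by qty:
          qty
status       
returned    6
shipped    16
pending    17
paid       19
filter rows where qty < 17:
          qty
status       
returned    6
shipped    16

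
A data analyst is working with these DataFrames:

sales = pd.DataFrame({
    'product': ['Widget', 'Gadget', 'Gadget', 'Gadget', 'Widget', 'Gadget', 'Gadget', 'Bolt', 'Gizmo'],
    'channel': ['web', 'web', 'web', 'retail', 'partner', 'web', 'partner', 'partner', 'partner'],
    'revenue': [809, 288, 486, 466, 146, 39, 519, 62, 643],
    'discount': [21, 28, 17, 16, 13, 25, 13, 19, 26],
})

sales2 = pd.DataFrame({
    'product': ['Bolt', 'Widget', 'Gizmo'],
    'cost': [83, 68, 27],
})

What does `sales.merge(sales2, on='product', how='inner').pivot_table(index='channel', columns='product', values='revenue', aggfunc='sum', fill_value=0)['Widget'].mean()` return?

merge on 'product' (how='inner') → 4 rows:
  product  channel  revenue  discount  cost
0  Widget      web      809        21    68
1  Widget  partner      146        13    68
2    Bolt  partner       62        19    83
3   Gizmo  partner      643        26    27
pivot: rows=channel, cols=product, sum(revenue):
product  Bolt  Gizmo  Widget
channel                     
partner    62    643     146
web         0      0     809
So mean() = 477.5.

477.5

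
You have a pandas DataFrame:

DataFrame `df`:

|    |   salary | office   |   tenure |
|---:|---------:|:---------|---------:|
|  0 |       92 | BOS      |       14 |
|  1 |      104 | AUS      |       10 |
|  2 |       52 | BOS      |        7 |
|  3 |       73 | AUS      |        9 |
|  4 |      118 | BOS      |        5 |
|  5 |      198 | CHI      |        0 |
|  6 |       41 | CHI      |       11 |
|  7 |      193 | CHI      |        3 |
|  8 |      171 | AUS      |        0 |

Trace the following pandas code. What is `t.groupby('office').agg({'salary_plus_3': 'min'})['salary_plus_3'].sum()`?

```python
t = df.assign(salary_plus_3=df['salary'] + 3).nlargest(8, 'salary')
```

327

add column salary_plus_3 = df['salary'] + 3:
   salary office  tenure  salary_plus_3
0      92    BOS      14             95
1     104    AUS      10            107
2      52    BOS       7             55
3      73    AUS       9             76
4     118    BOS       5            121
5     198    CHI       0            201
6      41    CHI      11             44
7     193    CHI       3            196
8     171    AUS       0            174
take 8 rows with largest salary:
   salary office  tenure  salary_plus_3
5     198    CHI       0            201
7     193    CHI       3            196
8     171    AUS       0            174
4     118    BOS       5            121
1     104    AUS      10            107
0      92    BOS      14             95
3      73    AUS       9             76
2      52    BOS       7             55
group by office, min of salary_plus_3:
        salary_plus_3
office               
AUS                76
BOS                55
CHI               196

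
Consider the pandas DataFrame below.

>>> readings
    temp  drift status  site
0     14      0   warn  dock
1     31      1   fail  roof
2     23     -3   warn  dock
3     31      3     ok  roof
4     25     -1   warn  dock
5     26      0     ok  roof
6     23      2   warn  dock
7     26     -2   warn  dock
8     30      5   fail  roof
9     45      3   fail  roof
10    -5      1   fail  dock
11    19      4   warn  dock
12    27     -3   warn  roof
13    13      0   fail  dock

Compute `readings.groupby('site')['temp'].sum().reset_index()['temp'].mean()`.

group by site, sum of temp:
site
dock    138
roof    190
Name: temp, dtype: int64
reset_index():
   site  temp
0  dock   138
1  roof   190
Finally, mean of column 'temp' = 164.0.

164.0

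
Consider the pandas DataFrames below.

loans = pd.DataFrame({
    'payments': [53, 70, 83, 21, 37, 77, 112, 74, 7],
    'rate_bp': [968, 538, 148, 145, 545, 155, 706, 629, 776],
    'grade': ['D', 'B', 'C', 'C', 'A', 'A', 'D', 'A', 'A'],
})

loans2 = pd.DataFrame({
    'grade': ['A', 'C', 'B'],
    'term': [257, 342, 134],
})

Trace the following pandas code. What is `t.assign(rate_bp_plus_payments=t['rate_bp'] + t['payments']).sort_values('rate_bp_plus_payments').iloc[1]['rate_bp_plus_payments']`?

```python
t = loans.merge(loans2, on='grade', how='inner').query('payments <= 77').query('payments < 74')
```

merge on 'grade' (how='inner') → 7 rows:
   payments  rate_bp grade  term
0        70      538     B   134
1        83      148     C   342
2        21      145     C   342
3        37      545     A   257
4        77      155     A   257
5        74      629     A   257
6         7      776     A   257
filter rows where payments <= 77:
   payments  rate_bp grade  term
0        70      538     B   134
2        21      145     C   342
3        37      545     A   257
4        77      155     A   257
5        74      629     A   257
6         7      776     A   257
filter rows where payments < 74:
   payments  rate_bp grade  term
0        70      538     B   134
2        21      145     C   342
3        37      545     A   257
6         7      776     A   257
add column rate_bp_plus_payments = t['rate_bp'] + t['payments']:
   payments  rate_bp grade  term  rate_bp_plus_payments
0        70      538     B   134                    608
2        21      145     C   342                    166
3        37      545     A   257                    582
6         7      776     A   257                    783
sort by rate_bp_plus_payments:
   payments  rate_bp grade  term  rate_bp_plus_payments
2        21      145     C   342                    166
3        37      545     A   257                    582
0        70      538     B   134                    608
6         7      776     A   257                    783
Taking the value at position 1, column 'rate_bp_plus_payments' gives 582.

582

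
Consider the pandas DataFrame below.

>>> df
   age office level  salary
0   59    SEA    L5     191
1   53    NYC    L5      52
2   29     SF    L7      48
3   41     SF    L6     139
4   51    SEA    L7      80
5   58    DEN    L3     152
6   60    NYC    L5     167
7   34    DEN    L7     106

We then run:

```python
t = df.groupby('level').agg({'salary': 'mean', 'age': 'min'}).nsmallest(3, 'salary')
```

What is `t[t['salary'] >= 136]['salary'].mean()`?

137.833333333

group by level: mean(salary), min(age):
           salary  age
level                 
L3     152.000000   58
L5     136.666667   53
L6     139.000000   41
L7      78.000000   29
take 3 rows with smallest salary:
           salary  age
level                 
L7      78.000000   29
L5     136.666667   53
L6     139.000000   41
filter rows where salary >= 136:
           salary  age
level                 
L5     136.666667   53
L6     139.000000   41
Then the mean of column 'salary': 137.833333333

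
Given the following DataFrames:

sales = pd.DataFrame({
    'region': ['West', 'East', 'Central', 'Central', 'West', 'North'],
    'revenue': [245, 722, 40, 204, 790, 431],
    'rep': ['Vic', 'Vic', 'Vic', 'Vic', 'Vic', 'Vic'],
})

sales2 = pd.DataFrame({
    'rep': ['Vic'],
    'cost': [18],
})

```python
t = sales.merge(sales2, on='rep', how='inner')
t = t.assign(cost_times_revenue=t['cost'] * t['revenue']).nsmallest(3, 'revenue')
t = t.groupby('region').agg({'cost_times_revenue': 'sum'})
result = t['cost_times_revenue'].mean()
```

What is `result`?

merge on 'rep' (how='inner') → 6 rows:
    region  revenue  rep  cost
0     West      245  Vic    18
1     East      722  Vic    18
2  Central       40  Vic    18
3  Central      204  Vic    18
4     West      790  Vic    18
5    North      431  Vic    18
add column cost_times_revenue = t['cost'] * t['revenue']:
    region  revenue  rep  cost  cost_times_revenue
0     West      245  Vic    18                4410
1     East      722  Vic    18               12996
2  Central       40  Vic    18                 720
3  Central      204  Vic    18                3672
4     West      790  Vic    18               14220
5    North      431  Vic    18                7758
take 3 rows with smallest revenue:
    region  revenue  rep  cost  cost_times_revenue
2  Central       40  Vic    18                 720
3  Central      204  Vic    18                3672
0     West      245  Vic    18                4410
group by region, sum of cost_times_revenue:
         cost_times_revenue
region                     
Central                4392
West                   4410
mean of column 'cost_times_revenue' → 4401.0

4401.0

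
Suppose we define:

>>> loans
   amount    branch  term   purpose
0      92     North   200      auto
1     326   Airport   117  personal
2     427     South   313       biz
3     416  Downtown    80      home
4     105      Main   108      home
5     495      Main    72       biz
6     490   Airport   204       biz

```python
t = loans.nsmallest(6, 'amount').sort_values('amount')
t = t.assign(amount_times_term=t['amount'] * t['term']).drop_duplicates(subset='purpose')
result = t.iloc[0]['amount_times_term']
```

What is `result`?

18400

take 6 rows with smallest amount:
   amount    branch  term   purpose
0      92     North   200      auto
4     105      Main   108      home
1     326   Airport   117  personal
3     416  Downtown    80      home
2     427     South   313       biz
6     490   Airport   204       biz
sort by amount:
   amount    branch  term   purpose
0      92     North   200      auto
4     105      Main   108      home
1     326   Airport   117  personal
3     416  Downtown    80      home
2     427     South   313       biz
6     490   Airport   204       biz
add column amount_times_term = t['amount'] * t['term']:
   amount    branch  term   purpose  amount_times_term
0      92     North   200      auto              18400
4     105      Main   108      home              11340
1     326   Airport   117  personal              38142
3     416  Downtown    80      home              33280
2     427     South   313       biz             133651
6     490   Airport   204       biz              99960
drop duplicate purpose (keep=first):
   amount   branch  term   purpose  amount_times_term
0      92    North   200      auto              18400
4     105     Main   108      home              11340
1     326  Airport   117  personal              38142
2     427    South   313       biz             133651
So iloc[0]['amount_times_term'] = 18400.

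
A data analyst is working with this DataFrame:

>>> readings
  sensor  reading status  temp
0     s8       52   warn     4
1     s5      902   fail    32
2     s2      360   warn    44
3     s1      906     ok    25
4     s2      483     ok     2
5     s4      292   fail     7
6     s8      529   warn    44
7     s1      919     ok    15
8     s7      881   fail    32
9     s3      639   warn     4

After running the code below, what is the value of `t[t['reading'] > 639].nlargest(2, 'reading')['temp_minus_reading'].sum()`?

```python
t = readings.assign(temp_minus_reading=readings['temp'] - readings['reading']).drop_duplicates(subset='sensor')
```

add column temp_minus_reading = readings['temp'] - readings['reading']:
  sensor  reading status  temp  temp_minus_reading
0     s8       52   warn     4                 -48
1     s5      902   fail    32                -870
2     s2      360   warn    44                -316
3     s1      906     ok    25                -881
4     s2      483     ok     2                -481
5     s4      292   fail     7                -285
6     s8      529   warn    44                -485
7     s1      919     ok    15                -904
8     s7      881   fail    32                -849
9     s3      639   warn     4                -635
drop duplicate sensor (keep=first):
  sensor  reading status  temp  temp_minus_reading
0     s8       52   warn     4                 -48
1     s5      902   fail    32                -870
2     s2      360   warn    44                -316
3     s1      906     ok    25                -881
5     s4      292   fail     7                -285
8     s7      881   fail    32                -849
9     s3      639   warn     4                -635
filter rows where reading > 639:
  sensor  reading status  temp  temp_minus_reading
1     s5      902   fail    32                -870
3     s1      906     ok    25                -881
8     s7      881   fail    32                -849
take 2 rows with largest reading:
  sensor  reading status  temp  temp_minus_reading
3     s1      906     ok    25                -881
1     s5      902   fail    32                -870
Then the sum of column 'temp_minus_reading': -1751

-1751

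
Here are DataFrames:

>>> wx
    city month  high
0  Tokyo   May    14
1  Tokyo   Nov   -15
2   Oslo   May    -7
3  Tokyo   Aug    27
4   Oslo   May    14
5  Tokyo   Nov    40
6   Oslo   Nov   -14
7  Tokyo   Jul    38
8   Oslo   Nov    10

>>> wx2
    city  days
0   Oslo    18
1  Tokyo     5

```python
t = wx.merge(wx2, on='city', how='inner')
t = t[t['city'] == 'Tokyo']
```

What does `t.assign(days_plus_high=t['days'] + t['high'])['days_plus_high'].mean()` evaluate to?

25.8

merge on 'city' (how='inner') → 9 rows:
    city month  high  days
0  Tokyo   May    14     5
1  Tokyo   Nov   -15     5
2   Oslo   May    -7    18
3  Tokyo   Aug    27     5
4   Oslo   May    14    18
5  Tokyo   Nov    40     5
6   Oslo   Nov   -14    18
7  Tokyo   Jul    38     5
8   Oslo   Nov    10    18
filter rows where city == 'Tokyo':
    city month  high  days
0  Tokyo   May    14     5
1  Tokyo   Nov   -15     5
3  Tokyo   Aug    27     5
5  Tokyo   Nov    40     5
7  Tokyo   Jul    38     5
add column days_plus_high = t['days'] + t['high']:
    city month  high  days  days_plus_high
0  Tokyo   May    14     5              19
1  Tokyo   Nov   -15     5             -10
3  Tokyo   Aug    27     5              32
5  Tokyo   Nov    40     5              45
7  Tokyo   Jul    38     5              43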